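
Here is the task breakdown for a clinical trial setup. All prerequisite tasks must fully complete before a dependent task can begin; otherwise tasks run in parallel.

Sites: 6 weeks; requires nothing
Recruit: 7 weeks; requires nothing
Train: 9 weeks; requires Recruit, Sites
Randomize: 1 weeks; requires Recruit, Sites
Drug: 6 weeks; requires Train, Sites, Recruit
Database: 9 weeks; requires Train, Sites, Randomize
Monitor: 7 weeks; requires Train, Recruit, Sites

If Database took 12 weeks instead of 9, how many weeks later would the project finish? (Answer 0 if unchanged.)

3

Critical path before the change: Recruit→Train→Database = 7+9+9 = 25 giving 25 weeks.
Since Database is critical, the +3 change carries straight to that chain (now 28 weeks).
No other chain overtakes it, so the finish is 28 weeks.
Change in finish: 28 − 25 = +3 weeks.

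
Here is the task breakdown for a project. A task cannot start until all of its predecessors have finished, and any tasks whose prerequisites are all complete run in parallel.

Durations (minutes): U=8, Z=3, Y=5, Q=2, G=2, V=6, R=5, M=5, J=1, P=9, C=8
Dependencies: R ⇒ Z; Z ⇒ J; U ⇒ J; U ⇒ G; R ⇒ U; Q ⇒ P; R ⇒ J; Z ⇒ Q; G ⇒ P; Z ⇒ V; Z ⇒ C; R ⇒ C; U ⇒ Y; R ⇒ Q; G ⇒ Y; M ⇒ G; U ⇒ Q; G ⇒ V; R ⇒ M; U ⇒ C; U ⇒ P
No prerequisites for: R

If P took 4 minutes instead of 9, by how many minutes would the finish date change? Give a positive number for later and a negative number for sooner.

-3

The binding path is R→U→G→P = 5+8+2+9 = 24; finish at 24 minutes.
P is on the critical path; changing it to 4 makes that path 19 minutes.
The binding chain switches to R→U→G→V = 5+8+2+6 = 21; finish 21 minutes.
Change in finish: 21 − 24 = -3 minutes.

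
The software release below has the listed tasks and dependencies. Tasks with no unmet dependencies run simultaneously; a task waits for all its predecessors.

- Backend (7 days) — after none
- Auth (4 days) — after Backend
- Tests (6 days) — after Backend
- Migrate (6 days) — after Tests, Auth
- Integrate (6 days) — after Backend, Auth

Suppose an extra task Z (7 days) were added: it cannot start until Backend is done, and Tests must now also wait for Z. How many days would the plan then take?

Originally the plan takes 19 days.
With Z inserted, Tests now waits for max(Backend, Z).
New critical path: Backend→Z→Tests→Migrate = 7+7+6+6 = 26 ⇒ 26 days.

26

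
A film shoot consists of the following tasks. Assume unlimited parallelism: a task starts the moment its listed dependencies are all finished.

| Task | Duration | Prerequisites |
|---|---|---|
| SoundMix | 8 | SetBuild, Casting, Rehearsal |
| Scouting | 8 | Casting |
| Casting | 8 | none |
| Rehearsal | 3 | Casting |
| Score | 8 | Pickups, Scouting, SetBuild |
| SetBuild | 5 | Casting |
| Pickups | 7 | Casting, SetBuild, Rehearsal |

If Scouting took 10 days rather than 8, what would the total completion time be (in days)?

The binding path is Casting→SetBuild→Pickups→Score = 8+5+7+8 = 28; finish at 28 days.
The longest path through Scouting is only 24 days, so Scouting has float 4.
That remains the longest chain; total 28 days.

28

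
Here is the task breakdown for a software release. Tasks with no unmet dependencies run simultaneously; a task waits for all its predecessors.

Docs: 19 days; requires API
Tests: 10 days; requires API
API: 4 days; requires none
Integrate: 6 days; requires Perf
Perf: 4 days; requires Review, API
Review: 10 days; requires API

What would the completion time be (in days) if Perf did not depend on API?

Original critical path: API→Review→Perf→Integrate = 4+10+4+6 = 24 ⇒ 24 days.
Dropping API→Perf doesn't change Perf's earliest start (14); another predecessor still binds.
New critical path: API→Review→Perf→Integrate = 4+10+4+6 = 24 ⇒ 24 days.

24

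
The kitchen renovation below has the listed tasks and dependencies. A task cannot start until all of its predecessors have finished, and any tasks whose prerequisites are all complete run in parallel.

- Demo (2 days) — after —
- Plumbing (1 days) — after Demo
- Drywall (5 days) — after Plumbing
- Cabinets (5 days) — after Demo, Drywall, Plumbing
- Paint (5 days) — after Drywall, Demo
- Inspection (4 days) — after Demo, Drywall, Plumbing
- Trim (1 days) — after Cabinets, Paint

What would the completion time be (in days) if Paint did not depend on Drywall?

Before: longest chain Demo→Plumbing→Drywall→Cabinets→Trim = 2+1+5+5+1 = 14, finish 14.
Without Drywall→Paint, Paint's earliest start moves from 8 to 2.
The longest chain is now Demo→Plumbing→Drywall→Cabinets→Trim = 2+1+5+5+1 = 14, so the plan takes 14 days.

14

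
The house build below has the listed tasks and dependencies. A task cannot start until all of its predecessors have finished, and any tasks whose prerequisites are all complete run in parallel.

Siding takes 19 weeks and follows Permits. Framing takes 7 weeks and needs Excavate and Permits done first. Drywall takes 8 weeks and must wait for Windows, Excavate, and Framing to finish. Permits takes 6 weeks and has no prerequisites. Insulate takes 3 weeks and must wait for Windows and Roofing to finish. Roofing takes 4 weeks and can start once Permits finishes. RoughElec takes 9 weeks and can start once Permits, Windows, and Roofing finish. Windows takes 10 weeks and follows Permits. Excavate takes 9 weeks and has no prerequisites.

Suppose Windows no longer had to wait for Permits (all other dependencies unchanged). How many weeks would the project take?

With the dependency in place, Permits→Windows→RoughElec = 6+10+9 = 25 sets the finish at 25 weeks.
Without Permits→Windows, Windows's earliest start moves from 6 to 0.
The longest chain is now Permits→Siding = 6+19 = 25, so the project takes 25 weeks.

25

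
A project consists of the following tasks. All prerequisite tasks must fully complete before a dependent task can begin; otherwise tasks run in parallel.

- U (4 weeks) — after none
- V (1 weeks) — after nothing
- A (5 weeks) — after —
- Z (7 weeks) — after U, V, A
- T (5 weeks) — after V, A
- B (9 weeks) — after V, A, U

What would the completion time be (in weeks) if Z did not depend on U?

Before: longest chain A→B = 5+9 = 14, finish 14.
Dropping U→Z doesn't change Z's earliest start (5); another predecessor still binds.
After: A→B = 5+9 = 14 → 14 weeks.

14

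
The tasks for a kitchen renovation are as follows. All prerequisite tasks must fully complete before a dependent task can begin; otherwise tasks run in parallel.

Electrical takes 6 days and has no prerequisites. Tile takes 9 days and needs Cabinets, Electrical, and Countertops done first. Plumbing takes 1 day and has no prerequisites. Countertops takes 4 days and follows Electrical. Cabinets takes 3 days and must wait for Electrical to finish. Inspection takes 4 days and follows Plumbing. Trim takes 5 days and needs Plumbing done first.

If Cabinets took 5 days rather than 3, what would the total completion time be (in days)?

20

Actual critical path: Electrical→Countertops→Tile = 6+4+9 = 19 ⇒ 19 days.
The longest path through Cabinets is only 18 days, so Cabinets has float 1.
The binding chain switches to Electrical→Cabinets→Tile = 6+5+9 = 20; finish 20 days.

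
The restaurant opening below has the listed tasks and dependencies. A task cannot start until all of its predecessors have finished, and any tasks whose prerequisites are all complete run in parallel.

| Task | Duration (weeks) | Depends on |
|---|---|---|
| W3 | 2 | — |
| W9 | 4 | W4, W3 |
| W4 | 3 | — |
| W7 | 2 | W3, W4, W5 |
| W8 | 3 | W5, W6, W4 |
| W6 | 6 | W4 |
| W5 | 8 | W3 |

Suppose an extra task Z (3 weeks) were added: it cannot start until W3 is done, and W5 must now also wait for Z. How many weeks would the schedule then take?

Originally the schedule takes 13 weeks.
With Z inserted, W5 now waits for max(W3, Z).
New critical path: W3→Z→W5→W8 = 2+3+8+3 = 16 ⇒ 16 weeks.

16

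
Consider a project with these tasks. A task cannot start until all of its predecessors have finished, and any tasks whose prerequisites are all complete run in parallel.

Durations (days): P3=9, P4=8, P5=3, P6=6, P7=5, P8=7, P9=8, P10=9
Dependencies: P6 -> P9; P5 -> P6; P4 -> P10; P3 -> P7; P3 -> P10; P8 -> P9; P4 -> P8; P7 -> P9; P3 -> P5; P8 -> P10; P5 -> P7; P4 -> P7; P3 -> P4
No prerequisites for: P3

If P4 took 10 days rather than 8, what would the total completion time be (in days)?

35

Actual critical path: P3→P4→P8→P10 = 9+8+7+9 = 33 ⇒ 33 days.
Since P4 is critical, the +2 change carries straight to that chain (now 35 days).
No other chain overtakes it, so the finish is 35 days.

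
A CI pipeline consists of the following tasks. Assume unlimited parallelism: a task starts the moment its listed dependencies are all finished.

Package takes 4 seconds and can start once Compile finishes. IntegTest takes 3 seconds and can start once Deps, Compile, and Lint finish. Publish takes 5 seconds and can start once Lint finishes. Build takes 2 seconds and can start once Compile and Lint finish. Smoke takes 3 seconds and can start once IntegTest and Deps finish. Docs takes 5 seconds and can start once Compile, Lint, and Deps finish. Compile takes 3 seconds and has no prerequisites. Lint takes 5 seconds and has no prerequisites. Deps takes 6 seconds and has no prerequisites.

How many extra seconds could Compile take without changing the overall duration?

3

Deps→IntegTest→Smoke = 6+3+3 = 12 sets the makespan at 12 seconds.
Compile finishes as early as 3 and must finish by 6.
Slack of Compile = 3 − 0 = 3 seconds.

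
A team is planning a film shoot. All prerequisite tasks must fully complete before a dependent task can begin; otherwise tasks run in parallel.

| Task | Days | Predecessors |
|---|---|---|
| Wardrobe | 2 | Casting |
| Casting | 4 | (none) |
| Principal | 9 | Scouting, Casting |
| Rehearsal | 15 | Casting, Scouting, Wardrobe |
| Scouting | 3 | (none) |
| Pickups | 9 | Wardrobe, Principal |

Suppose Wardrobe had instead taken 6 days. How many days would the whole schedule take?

The binding path is Casting→Principal→Pickups = 4+9+9 = 22; finish at 22 days.
The longest path through Wardrobe is only 21 days, so Wardrobe has float 1.
Now Casting→Wardrobe→Rehearsal = 4+6+15 = 25 is longest, so the finish becomes 25 days.

25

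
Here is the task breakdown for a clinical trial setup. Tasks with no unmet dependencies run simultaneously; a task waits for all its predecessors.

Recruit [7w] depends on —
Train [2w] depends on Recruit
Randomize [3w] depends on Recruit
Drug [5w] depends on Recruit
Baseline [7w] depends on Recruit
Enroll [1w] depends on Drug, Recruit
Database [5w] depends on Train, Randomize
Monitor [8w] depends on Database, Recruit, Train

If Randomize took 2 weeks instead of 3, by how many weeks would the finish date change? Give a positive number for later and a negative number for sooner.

-1

Critical path before the change: Recruit→Randomize→Database→Monitor = 7+3+5+8 = 23 giving 23 weeks.
Randomize lies on that path, so at 2 weeks the path becomes 22 weeks.
The binding chain switches to Recruit→Train→Database→Monitor = 7+2+5+8 = 22; finish 22 weeks.
Change in finish: 22 − 23 = -1 weeks.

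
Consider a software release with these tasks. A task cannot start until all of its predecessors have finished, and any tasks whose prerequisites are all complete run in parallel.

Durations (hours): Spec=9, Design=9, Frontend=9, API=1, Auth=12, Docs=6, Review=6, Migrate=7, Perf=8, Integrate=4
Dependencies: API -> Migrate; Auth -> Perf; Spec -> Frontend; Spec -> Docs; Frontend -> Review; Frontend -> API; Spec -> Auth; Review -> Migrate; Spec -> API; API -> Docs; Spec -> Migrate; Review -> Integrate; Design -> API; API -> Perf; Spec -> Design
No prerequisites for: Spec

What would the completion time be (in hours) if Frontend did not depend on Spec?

With the dependency in place, Spec→Frontend→Review→Migrate = 9+9+6+7 = 31 sets the finish at 31 hours.
Without Spec→Frontend, Frontend's earliest start moves from 9 to 0.
After: Spec→Auth→Perf = 9+12+8 = 29 → 29 hours.

29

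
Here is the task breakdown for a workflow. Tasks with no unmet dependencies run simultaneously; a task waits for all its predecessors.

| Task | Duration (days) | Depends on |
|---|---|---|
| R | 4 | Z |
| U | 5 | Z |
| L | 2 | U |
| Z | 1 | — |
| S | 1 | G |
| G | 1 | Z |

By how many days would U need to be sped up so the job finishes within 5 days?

3

Current finish: 8 days; target: 5.
U is on every critical path, so each day cut from U cuts the finish by one (this holds down to a finish of 5).
Need 8 − 5 = 3 days off U → U becomes 2 days, finish becomes 5.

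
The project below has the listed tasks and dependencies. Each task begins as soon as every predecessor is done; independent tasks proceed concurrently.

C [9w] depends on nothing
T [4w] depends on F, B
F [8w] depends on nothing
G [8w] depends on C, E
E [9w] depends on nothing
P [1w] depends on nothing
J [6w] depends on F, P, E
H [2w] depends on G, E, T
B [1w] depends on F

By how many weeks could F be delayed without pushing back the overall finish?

4

Critical path: C→G→H = 9+8+2 = 19, so the finish is 19 weeks.
The longest chain containing F totals 15 weeks.
So F can slip 12 − 8 = 4 weeks.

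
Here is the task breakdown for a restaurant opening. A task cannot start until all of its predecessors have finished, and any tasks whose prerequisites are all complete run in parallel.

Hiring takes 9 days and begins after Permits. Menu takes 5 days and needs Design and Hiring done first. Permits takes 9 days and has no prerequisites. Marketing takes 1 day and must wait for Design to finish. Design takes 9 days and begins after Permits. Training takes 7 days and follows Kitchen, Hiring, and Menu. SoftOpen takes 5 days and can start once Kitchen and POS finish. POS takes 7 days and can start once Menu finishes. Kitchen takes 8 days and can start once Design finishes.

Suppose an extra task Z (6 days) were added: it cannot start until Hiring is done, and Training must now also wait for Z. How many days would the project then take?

35

Originally the project takes 35 days.
With Z inserted, Training now waits for max(Kitchen, Hiring, Menu, Z).
New critical path: Permits→Design→Menu→POS→SoftOpen = 9+9+5+7+5 = 35 ⇒ 35 days.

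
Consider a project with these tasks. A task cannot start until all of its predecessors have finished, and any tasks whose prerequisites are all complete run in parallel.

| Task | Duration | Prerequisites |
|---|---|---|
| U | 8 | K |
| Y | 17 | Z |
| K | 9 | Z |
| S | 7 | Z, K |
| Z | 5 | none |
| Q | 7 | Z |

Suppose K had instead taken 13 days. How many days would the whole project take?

26

As given, the longest chain is Z→K→U = 5+9+8 = 22, so the finish is 22 days.
K is on the critical path; changing it to 13 makes that path 26 days.
No other chain overtakes it, so the finish is 26 days.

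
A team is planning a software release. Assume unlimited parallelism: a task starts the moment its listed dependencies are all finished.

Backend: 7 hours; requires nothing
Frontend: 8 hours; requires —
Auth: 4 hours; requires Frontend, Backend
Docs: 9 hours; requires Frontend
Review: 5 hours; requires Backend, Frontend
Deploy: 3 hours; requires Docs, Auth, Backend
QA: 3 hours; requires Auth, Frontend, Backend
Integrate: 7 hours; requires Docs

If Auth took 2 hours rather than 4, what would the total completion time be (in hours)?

Critical path before the change: Frontend→Docs→Integrate = 8+9+7 = 24 giving 24 hours.
Auth has 9 hours of float (longest path through it is 15).
No other chain overtakes it, so the finish is 24 hours.

24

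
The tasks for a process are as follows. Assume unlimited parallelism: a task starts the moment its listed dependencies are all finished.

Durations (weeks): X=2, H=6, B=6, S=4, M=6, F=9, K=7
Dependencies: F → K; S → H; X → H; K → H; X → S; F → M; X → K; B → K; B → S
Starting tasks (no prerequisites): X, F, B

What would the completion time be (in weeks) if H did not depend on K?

16

With the dependency in place, F→K→H = 9+7+6 = 22 sets the finish at 22 weeks.
Without K→H, H's earliest start moves from 16 to 10.
The longest chain is now F→K = 9+7 = 16, so the process takes 16 weeks.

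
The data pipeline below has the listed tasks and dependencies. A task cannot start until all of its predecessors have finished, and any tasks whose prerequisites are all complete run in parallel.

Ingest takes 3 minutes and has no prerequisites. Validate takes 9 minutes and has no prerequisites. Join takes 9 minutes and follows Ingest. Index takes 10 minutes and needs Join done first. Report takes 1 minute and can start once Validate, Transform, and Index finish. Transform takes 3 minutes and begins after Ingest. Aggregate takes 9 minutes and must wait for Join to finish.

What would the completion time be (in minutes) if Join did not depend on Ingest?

20

Original critical path: Ingest→Join→Index→Report = 3+9+10+1 = 23 ⇒ 23 minutes.
Without Ingest→Join, Join's earliest start moves from 3 to 0.
New critical path: Join→Index→Report = 9+10+1 = 20 ⇒ 20 minutes.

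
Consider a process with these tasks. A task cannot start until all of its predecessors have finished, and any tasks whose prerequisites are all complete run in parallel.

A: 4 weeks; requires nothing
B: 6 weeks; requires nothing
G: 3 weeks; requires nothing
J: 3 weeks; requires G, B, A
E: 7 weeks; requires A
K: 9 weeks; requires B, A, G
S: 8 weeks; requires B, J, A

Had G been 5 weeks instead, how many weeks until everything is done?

The binding path is B→J→S = 6+3+8 = 17; finish at 17 weeks.
G has 3 weeks of float (longest path through it is 14).
No other chain overtakes it, so the finish is 17 weeks.

17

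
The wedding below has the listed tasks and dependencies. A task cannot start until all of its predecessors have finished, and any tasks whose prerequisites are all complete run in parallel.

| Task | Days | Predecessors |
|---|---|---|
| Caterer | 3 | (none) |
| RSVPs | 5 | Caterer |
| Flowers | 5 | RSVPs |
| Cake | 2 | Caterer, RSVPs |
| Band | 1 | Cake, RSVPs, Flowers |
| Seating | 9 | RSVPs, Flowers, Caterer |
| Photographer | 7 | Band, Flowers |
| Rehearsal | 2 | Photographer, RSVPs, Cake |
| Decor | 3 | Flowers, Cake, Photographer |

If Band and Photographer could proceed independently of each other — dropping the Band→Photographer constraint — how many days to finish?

23

Before: longest chain Caterer→RSVPs→Flowers→Band→Photographer→Decor = 3+5+5+1+7+3 = 24, finish 24.
Without Band→Photographer, Photographer's earliest start moves from 14 to 13.
The longest chain is now Caterer→RSVPs→Flowers→Photographer→Decor = 3+5+5+7+3 = 23, so the job takes 23 days.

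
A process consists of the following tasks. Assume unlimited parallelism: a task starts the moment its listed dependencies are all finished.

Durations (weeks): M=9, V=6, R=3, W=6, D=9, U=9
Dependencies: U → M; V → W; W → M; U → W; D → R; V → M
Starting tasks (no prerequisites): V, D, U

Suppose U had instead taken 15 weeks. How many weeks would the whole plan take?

30

Actual critical path: U→W→M = 9+6+9 = 24 ⇒ 24 weeks.
Since U is critical, the +6 change carries straight to that chain (now 30 weeks).
No other chain overtakes it, so the finish is 30 weeks.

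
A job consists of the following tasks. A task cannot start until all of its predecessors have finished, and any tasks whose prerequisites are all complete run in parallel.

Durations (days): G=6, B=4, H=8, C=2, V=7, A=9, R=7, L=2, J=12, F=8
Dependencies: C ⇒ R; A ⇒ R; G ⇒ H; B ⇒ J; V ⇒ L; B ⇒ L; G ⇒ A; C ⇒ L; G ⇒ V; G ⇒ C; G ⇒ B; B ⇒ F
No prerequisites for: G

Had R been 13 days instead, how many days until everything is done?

28

As given, the longest chain is G→A→R = 6+9+7 = 22, so the finish is 22 days.
R lies on that path, so at 13 days the path becomes 28 days.
The critical path is still G→A→R; finish is now 28 days.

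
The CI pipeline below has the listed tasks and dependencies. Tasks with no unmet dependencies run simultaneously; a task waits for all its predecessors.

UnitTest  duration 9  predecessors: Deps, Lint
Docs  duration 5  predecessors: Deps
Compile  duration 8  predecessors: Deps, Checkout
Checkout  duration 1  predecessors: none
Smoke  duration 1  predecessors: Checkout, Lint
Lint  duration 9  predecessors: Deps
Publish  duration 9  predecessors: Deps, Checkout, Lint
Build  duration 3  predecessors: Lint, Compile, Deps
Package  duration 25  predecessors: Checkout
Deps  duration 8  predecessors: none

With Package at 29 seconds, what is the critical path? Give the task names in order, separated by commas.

Actual critical path: Checkout→Package = 1+25 = 26 ⇒ 26 seconds.
Since Package is critical, the +4 change carries straight to that chain (now 30 seconds).
No other chain overtakes it, so the finish is 30 seconds.

Checkout, Package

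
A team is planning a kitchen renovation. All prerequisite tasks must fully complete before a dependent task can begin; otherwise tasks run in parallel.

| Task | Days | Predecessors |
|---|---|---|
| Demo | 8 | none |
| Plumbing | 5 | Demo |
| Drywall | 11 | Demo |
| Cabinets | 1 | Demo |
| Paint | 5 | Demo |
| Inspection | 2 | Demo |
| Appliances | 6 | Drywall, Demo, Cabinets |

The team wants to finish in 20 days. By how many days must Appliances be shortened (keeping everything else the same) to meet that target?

Current finish: 25 days; target: 20.
Appliances is on every critical path, so each day cut from Appliances cuts the finish by one (this holds down to a finish of 20).
Need 25 − 20 = 5 days off Appliances → Appliances becomes 1 day, finish becomes 20.

5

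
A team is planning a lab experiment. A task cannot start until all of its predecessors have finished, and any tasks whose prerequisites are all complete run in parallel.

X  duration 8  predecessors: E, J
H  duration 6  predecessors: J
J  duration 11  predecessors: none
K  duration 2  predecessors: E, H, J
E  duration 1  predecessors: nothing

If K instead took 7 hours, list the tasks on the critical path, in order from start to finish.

J, H, K

As given, the longest chain is J→H→K = 11+6+2 = 19, so the finish is 19 hours.
K lies on that path, so at 7 hours the path becomes 24 hours.
No other chain overtakes it, so the finish is 24 hours.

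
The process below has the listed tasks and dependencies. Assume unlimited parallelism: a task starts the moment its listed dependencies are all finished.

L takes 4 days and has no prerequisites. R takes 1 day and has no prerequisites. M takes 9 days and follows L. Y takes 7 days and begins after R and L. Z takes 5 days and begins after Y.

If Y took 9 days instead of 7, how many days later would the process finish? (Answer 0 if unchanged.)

The binding path is L→Y→Z = 4+7+5 = 16; finish at 16 days.
Since Y is critical, the +2 change carries straight to that chain (now 18 days).
No other chain overtakes it, so the finish is 18 days.
Change in finish: 18 − 16 = +2 days.

2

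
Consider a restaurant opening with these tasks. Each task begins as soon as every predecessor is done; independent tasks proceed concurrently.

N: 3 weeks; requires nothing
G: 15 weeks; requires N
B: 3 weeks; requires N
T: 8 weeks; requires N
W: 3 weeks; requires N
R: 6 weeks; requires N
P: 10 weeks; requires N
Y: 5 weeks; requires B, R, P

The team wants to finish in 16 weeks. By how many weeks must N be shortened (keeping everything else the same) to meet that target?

2

Current finish: 18 weeks; target: 16.
N is on every critical path, so each week cut from N cuts the finish by one (this holds down to a finish of 16).
Need 18 − 16 = 2 weeks off N → N becomes 1 week, finish becomes 16.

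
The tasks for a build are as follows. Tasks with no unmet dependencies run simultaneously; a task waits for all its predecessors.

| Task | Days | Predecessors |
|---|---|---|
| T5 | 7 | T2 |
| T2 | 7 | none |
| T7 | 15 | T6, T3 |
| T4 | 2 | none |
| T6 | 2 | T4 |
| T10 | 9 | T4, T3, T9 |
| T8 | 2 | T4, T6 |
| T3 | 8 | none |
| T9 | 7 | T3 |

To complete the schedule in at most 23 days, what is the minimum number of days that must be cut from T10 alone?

1

Current finish: 24 days; target: 23.
T10 is on every critical path, so each day cut from T10 cuts the finish by one (this holds down to a finish of 23).
Need 24 − 23 = 1 day off T10 → T10 becomes 8 days, finish becomes 23.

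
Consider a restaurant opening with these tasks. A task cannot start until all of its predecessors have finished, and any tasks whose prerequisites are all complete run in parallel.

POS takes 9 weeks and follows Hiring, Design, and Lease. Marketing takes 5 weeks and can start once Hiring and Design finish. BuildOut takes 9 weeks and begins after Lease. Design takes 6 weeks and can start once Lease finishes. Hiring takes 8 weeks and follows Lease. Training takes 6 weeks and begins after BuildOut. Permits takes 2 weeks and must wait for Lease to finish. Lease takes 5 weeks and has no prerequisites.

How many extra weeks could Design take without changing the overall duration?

2

Lease→Hiring→POS = 5+8+9 = 22 sets the makespan at 22 weeks.
Longest path through Design: 20 weeks (earliest finish 11, latest finish 13).
So Design can slip 13 − 11 = 2 weeks.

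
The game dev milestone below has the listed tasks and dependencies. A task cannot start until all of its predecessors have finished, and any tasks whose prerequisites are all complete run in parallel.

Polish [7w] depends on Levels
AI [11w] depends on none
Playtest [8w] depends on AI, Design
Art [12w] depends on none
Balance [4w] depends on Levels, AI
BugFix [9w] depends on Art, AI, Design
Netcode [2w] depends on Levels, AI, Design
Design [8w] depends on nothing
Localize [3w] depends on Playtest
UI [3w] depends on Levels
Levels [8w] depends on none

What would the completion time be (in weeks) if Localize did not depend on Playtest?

21

With the dependency in place, AI→Playtest→Localize = 11+8+3 = 22 sets the finish at 22 weeks.
Without Playtest→Localize, Localize's earliest start moves from 19 to 0.
After: Art→BugFix = 12+9 = 21 → 21 weeks.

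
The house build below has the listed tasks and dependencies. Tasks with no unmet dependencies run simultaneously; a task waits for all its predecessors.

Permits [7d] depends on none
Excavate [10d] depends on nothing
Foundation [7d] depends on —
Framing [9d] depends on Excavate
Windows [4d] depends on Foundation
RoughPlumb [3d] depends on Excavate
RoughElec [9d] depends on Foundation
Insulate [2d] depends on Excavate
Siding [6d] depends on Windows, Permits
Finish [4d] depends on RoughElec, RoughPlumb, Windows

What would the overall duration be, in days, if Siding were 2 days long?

20

Baseline: Foundation→RoughElec→Finish = 7+9+4 = 20 → 20 days.
Siding has 3 days of float (longest path through it is 17).
No other chain overtakes it, so the finish is 20 days.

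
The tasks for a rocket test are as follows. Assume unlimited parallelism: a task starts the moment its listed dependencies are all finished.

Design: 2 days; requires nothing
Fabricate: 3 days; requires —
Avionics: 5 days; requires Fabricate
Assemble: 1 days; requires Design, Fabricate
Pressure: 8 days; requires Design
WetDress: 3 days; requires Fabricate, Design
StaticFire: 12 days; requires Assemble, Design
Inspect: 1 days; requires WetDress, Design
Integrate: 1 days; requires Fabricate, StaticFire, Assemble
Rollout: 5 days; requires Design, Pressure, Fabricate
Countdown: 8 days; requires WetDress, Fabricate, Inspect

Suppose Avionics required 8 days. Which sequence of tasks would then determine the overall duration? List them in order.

Actual critical path: Fabricate→Assemble→StaticFire→Integrate = 3+1+12+1 = 17 ⇒ 17 days.
Avionics has 9 days of float (longest path through it is 8).
The critical path is still Fabricate→Assemble→StaticFire→Integrate; finish is now 17 days.

Fabricate, Assemble, StaticFire, Integrate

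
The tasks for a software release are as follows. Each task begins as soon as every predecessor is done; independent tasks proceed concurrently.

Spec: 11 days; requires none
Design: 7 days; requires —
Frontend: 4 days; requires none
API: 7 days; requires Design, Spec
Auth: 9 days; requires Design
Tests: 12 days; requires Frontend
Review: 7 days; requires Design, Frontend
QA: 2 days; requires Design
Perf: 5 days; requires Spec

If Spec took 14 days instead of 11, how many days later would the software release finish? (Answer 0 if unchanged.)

3

As given, the longest chain is Spec→API = 11+7 = 18, so the finish is 18 days.
Since Spec is critical, the +3 change carries straight to that chain (now 21 days).
The critical path is still Spec→API; finish is now 21 days.
Change in finish: 21 − 18 = +3 days.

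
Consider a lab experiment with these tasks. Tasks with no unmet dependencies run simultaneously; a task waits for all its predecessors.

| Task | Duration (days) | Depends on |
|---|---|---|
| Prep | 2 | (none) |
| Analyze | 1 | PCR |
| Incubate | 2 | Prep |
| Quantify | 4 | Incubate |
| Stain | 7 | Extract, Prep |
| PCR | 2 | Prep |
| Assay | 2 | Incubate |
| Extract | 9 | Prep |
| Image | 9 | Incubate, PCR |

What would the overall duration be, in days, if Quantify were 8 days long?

18

Critical path before the change: Prep→Extract→Stain = 2+9+7 = 18 giving 18 days.
Quantify has 10 days of float (longest path through it is 8).
No other chain overtakes it, so the finish is 18 days.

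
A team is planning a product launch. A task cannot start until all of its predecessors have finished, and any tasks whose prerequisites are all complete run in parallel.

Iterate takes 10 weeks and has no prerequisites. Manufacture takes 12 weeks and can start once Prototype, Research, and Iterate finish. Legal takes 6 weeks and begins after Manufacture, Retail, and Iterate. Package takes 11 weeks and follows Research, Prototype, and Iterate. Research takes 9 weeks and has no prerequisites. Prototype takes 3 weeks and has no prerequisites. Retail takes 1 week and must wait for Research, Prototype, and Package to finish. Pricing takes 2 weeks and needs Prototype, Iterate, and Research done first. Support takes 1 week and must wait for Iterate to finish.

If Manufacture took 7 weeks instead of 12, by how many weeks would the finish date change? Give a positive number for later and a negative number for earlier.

0

As given, the longest chain is Iterate→Manufacture→Legal = 10+12+6 = 28, so the finish is 28 weeks.
Manufacture lies on that path, so at 7 weeks the path becomes 23 weeks.
New critical path: Iterate→Package→Retail→Legal = 10+11+1+6 = 28 ⇒ 28 weeks.
Change in finish: 28 − 28 = +0 weeks.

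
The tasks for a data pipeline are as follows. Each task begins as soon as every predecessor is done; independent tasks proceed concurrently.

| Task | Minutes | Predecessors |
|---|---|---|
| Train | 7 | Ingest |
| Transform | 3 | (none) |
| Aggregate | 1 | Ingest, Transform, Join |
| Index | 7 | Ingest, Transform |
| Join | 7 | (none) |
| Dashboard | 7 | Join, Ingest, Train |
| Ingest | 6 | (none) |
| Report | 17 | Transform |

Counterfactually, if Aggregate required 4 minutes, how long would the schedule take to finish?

Actual critical path: Ingest→Train→Dashboard = 6+7+7 = 20 ⇒ 20 minutes.
The longest path through Aggregate is only 8 minutes, so Aggregate has float 12.
The critical path is still Ingest→Train→Dashboard; finish is now 20 minutes.

20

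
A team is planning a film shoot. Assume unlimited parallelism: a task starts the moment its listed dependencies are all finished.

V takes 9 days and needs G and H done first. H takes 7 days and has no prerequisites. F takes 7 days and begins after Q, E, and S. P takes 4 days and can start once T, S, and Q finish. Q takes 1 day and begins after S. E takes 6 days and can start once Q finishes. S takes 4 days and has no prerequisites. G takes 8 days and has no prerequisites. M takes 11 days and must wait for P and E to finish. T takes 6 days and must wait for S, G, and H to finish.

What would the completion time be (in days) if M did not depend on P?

22

Original critical path: G→T→P→M = 8+6+4+11 = 29 ⇒ 29 days.
Without P→M, M's earliest start moves from 18 to 11.
The longest chain is now S→Q→E→M = 4+1+6+11 = 22, so the project takes 22 days.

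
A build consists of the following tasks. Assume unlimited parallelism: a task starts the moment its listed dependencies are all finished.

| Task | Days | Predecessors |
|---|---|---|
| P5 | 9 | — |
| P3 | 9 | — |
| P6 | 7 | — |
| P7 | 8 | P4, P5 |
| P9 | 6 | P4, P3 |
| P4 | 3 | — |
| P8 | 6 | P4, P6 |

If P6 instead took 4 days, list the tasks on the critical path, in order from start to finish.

As given, the longest chain is P5→P7 = 9+8 = 17, so the finish is 17 days.
P6 is off the critical path — its longest chain is 13 days, giving 4 of slack.
That remains the longest chain; total 17 days.

P5, P7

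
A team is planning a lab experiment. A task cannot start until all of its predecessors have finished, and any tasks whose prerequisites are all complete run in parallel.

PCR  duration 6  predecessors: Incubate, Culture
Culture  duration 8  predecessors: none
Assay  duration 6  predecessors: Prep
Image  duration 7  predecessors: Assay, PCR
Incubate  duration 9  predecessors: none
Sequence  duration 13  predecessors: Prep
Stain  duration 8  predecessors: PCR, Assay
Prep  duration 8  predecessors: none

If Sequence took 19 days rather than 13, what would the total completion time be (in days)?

27

The binding path is Incubate→PCR→Stain = 9+6+8 = 23; finish at 23 days.
The longest path through Sequence is only 21 days, so Sequence has float 2.
New critical path: Prep→Sequence = 8+19 = 27 ⇒ 27 days.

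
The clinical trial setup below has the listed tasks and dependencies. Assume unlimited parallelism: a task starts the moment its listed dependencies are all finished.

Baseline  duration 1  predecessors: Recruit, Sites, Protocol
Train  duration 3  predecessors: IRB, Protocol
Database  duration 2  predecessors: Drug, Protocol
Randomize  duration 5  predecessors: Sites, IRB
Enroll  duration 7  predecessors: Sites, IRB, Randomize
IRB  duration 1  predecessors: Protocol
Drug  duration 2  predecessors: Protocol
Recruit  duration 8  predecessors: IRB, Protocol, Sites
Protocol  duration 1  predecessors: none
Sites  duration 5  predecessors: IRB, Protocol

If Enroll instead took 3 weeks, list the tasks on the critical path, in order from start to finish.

Protocol, IRB, Sites, Recruit, Baseline

As given, the longest chain is Protocol→IRB→Sites→Randomize→Enroll = 1+1+5+5+7 = 19, so the finish is 19 weeks.
Enroll is on the critical path; changing it to 3 makes that path 15 weeks.
The binding chain switches to Protocol→IRB→Sites→Recruit→Baseline = 1+1+5+8+1 = 16; finish 16 weeks.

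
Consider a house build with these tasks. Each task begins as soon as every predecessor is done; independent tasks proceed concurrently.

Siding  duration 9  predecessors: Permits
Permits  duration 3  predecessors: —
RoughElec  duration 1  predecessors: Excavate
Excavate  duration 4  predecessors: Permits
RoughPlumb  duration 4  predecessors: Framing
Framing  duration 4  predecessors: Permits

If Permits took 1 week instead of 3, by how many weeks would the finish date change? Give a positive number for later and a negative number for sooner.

The binding path is Permits→Siding = 3+9 = 12; finish at 12 weeks.
Permits is on the critical path; changing it to 1 makes that path 10 weeks.
That remains the longest chain; total 10 weeks.
Change in finish: 10 − 12 = -2 weeks.

-2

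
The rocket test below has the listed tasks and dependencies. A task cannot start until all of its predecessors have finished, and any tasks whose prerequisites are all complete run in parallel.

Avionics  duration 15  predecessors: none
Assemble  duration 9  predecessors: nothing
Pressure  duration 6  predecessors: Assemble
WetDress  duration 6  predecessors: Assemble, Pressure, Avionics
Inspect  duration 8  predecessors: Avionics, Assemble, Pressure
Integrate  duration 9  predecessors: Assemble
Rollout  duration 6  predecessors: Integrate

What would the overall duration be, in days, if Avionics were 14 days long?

Critical path before the change: Assemble→Integrate→Rollout = 9+9+6 = 24 giving 24 days.
Avionics is off the critical path — its longest chain is 23 days, giving 1 of slack.
The critical path is still Assemble→Integrate→Rollout; finish is now 24 days.

24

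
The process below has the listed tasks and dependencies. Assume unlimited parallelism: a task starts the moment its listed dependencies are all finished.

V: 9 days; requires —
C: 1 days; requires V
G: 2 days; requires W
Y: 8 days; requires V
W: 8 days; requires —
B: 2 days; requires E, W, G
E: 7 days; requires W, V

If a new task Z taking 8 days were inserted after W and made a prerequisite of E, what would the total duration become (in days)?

Originally the project takes 18 days.
With Z inserted, E now waits for max(W, V, Z).
New critical path: W→Z→E→B = 8+8+7+2 = 25 ⇒ 25 days.

25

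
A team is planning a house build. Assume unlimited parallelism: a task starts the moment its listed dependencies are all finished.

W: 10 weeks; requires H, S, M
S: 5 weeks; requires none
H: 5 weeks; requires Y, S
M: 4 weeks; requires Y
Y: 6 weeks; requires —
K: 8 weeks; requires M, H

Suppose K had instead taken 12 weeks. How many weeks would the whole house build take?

23

Actual critical path: Y→H→W = 6+5+10 = 21 ⇒ 21 weeks.
K has 2 weeks of float (longest path through it is 19).
Now Y→H→K = 6+5+12 = 23 is longest, so the finish becomes 23 weeks.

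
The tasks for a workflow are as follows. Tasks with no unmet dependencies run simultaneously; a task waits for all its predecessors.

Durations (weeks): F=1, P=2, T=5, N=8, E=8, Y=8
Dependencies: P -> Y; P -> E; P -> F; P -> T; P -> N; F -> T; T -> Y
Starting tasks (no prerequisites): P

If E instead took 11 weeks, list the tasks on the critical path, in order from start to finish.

P, F, T, Y

Baseline: P→F→T→Y = 2+1+5+8 = 16 → 16 weeks.
E is off the critical path — its longest chain is 10 weeks, giving 6 of slack.
No other chain overtakes it, so the finish is 16 weeks.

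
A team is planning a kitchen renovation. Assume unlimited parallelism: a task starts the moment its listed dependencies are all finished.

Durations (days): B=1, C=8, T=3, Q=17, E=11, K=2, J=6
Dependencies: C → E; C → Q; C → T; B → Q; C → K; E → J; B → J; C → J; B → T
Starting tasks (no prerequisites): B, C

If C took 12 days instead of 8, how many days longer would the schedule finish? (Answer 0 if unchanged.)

Critical path before the change: C→Q = 8+17 = 25 giving 25 days.
C lies on that path, so at 12 days the path becomes 29 days.
That remains the longest chain; total 29 days.
Change in finish: 29 − 25 = +4 days.

4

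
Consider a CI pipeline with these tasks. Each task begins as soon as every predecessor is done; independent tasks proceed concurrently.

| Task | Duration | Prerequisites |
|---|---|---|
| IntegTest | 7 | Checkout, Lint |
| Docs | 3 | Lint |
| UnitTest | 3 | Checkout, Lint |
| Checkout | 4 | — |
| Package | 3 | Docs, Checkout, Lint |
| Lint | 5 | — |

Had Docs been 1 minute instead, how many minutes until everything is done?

12

The binding path is Lint→IntegTest = 5+7 = 12; finish at 12 minutes.
Docs has 1 minute of float (longest path through it is 11).
That remains the longest chain; total 12 minutes.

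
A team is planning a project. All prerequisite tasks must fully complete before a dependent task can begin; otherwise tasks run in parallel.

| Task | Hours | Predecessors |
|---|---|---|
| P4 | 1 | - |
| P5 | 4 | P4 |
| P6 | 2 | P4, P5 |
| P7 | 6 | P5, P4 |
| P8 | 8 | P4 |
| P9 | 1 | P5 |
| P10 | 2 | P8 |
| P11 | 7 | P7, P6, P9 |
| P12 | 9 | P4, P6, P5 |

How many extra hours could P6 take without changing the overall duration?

P4→P5→P7→P11 = 1+4+6+7 = 18 sets the makespan at 18 hours.
The longest chain containing P6 totals 16 hours.
Float = 18 − 16 = 2.

2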